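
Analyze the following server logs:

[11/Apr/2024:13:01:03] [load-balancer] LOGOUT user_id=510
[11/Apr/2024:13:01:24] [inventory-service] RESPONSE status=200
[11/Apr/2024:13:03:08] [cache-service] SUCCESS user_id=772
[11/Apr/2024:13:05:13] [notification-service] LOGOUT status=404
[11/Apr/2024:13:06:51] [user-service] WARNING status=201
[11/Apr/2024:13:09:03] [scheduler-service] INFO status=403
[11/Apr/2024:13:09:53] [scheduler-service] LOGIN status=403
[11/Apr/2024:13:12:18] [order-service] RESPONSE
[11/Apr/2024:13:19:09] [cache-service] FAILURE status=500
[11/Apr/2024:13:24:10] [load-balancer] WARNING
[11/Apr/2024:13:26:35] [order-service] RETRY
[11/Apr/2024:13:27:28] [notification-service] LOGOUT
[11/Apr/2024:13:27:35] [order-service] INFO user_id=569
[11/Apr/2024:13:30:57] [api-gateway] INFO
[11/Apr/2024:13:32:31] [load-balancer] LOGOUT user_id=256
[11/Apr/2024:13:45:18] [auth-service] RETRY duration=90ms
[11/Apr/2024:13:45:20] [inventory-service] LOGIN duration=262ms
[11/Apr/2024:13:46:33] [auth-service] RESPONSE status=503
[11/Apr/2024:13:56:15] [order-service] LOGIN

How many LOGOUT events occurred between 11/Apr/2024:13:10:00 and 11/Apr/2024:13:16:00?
0

To count events in the time window:

1. Window boundaries: 11/Apr/2024:13:10:00 to 11/Apr/2024:13:16:00
2. Filter for LOGOUT events within this window
3. Count matching events: 0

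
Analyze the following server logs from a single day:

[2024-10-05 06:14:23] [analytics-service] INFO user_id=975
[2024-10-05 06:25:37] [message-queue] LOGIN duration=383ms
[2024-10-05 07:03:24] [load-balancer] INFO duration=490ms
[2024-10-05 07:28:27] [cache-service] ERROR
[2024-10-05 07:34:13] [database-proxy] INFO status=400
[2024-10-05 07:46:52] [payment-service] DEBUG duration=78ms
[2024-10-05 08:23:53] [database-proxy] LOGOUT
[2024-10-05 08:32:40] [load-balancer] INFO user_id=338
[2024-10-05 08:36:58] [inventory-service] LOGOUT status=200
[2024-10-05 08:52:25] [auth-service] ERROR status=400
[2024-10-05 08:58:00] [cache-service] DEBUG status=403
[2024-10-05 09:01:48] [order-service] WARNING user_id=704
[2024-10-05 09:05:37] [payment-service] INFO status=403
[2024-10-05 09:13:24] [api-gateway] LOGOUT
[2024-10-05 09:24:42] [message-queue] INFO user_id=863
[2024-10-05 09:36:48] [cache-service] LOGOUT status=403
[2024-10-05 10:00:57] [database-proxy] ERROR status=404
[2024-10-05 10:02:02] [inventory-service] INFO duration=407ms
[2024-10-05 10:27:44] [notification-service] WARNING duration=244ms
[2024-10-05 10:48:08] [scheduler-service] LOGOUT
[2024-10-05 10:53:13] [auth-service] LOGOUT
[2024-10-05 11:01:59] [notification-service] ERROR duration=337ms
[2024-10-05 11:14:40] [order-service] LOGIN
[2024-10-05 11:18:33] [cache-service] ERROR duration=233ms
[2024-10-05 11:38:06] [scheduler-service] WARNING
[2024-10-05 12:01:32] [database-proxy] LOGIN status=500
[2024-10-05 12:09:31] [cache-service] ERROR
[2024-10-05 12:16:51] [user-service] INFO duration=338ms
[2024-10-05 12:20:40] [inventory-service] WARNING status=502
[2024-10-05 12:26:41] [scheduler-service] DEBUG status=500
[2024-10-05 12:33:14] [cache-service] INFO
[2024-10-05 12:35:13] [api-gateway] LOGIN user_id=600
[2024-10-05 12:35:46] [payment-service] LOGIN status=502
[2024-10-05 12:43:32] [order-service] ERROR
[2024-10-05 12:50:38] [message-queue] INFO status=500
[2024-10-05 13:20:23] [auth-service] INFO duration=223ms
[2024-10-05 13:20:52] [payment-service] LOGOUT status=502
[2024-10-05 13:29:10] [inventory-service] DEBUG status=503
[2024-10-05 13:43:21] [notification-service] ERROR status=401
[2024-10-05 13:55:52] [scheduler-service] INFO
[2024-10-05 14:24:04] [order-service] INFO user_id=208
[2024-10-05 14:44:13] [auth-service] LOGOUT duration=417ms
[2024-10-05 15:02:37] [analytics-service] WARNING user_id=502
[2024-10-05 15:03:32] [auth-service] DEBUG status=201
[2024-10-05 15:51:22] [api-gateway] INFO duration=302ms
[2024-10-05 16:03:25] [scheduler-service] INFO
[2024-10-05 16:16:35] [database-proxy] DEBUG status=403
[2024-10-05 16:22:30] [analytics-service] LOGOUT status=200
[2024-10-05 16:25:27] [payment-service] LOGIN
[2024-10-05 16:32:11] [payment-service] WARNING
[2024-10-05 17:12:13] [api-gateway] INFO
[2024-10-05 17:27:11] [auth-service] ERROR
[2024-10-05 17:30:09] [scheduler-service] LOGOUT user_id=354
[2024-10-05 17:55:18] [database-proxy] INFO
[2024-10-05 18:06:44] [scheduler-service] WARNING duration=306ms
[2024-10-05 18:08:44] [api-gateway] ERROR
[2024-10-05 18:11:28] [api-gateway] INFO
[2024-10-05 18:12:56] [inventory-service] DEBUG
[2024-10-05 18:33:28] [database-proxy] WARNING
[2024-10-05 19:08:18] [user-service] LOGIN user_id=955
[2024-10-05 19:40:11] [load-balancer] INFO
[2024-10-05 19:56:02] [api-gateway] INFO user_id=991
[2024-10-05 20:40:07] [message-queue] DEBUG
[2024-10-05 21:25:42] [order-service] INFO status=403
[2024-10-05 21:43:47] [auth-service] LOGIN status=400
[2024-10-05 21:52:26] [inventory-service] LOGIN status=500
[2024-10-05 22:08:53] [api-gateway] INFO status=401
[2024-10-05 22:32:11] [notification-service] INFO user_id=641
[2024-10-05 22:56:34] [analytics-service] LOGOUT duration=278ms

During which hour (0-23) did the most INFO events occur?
12

To find the peak hour:

1. Group all INFO events by hour
2. Count events in each hour
3. Find hour with maximum count
4. Peak hour: 12 (with 3 events)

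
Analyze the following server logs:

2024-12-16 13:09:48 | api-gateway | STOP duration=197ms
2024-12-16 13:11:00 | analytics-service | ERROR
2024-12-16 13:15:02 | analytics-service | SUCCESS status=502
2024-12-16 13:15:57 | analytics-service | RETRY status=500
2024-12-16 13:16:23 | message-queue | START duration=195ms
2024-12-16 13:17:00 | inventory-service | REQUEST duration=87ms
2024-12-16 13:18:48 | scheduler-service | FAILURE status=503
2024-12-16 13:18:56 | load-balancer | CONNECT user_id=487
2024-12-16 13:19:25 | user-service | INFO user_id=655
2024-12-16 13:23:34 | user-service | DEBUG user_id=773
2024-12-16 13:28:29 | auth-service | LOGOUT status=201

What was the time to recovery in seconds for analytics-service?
242

To calculate recovery time:

1. Find ERROR event for analytics-service: 2024-12-16 13:11:00
2. Find next SUCCESS event for analytics-service: 2024-12-16 13:15:02
3. Recovery time: 2024-12-16 13:15:02 - 2024-12-16 13:11:00 = 242 seconds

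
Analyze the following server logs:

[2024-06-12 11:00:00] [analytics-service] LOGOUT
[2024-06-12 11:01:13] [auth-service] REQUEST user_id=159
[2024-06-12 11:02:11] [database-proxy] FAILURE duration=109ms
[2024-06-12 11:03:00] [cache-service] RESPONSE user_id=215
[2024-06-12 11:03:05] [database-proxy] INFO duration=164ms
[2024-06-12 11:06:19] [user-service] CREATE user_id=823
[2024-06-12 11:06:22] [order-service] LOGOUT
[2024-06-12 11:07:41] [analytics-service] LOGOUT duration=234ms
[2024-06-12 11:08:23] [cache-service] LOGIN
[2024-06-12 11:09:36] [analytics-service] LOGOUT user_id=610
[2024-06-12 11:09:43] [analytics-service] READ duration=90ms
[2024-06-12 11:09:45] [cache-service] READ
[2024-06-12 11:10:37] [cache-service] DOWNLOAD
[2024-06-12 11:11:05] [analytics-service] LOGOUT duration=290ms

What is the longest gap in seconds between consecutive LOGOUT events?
382

To find the longest gap:

1. Extract all LOGOUT events in chronological order
2. Calculate time differences between consecutive events
3. Find the maximum difference
4. Longest gap: 382 seconds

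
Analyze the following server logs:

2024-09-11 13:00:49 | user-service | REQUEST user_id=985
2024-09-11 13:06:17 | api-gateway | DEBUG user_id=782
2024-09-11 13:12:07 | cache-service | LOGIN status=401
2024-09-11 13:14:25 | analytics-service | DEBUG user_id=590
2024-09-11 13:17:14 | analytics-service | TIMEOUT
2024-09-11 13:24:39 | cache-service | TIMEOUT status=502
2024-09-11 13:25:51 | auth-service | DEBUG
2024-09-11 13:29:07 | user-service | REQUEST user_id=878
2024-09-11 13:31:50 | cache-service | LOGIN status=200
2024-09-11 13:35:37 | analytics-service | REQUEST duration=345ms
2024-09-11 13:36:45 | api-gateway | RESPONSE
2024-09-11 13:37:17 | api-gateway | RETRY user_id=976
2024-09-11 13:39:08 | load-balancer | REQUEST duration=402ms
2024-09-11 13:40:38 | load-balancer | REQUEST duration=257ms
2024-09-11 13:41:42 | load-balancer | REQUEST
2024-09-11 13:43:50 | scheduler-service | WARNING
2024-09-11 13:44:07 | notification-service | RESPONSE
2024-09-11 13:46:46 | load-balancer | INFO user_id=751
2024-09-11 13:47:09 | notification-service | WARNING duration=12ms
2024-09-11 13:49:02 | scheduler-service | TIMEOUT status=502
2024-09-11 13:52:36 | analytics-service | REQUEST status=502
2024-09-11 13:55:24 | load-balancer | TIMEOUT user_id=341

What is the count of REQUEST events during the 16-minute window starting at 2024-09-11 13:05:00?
0

To count events in the time window:

1. Window boundaries: 2024-09-11 13:05:00 to 2024-09-11 13:21:00
2. Filter for REQUEST events within this window
3. Count matching events: 0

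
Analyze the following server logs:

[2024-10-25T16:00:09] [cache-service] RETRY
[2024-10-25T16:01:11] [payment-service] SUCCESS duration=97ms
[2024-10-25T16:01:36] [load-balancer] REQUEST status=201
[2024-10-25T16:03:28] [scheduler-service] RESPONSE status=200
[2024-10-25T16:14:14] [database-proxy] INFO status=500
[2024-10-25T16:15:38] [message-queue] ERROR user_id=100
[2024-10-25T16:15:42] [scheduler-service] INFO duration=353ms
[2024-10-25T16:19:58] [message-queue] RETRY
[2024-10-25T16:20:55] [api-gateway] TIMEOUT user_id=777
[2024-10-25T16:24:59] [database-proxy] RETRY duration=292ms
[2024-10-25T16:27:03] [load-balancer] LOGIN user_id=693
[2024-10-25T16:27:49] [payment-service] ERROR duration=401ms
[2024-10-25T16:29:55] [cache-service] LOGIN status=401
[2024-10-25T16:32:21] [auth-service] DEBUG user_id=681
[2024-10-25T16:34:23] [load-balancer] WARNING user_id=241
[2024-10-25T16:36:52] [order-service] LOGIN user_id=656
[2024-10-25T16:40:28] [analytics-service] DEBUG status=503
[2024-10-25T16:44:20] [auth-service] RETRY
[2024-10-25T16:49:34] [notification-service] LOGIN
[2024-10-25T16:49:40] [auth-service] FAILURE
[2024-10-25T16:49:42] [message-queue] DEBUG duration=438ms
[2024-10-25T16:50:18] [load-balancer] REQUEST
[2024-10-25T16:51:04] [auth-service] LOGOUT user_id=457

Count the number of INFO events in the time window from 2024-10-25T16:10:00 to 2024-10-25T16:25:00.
2

To count events in the time window:

1. Window boundaries: 2024-10-25T16:10:00 to 2024-10-25T16:25:00
2. Filter for INFO events within this window
3. Count matching events: 2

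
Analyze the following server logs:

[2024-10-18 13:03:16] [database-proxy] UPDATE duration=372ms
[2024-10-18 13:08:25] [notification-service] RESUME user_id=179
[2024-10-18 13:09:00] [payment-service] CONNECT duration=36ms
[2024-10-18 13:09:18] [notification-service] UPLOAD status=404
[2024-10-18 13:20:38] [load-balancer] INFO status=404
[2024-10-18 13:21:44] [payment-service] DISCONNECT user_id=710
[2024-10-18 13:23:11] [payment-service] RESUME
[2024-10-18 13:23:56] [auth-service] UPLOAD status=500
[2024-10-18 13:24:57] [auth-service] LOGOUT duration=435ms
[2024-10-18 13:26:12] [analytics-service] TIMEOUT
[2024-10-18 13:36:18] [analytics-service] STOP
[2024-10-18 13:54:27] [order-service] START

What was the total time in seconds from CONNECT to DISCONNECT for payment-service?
764

To calculate state duration:

1. Find CONNECT event for payment-service: 2024-10-18 13:09:00
2. Find DISCONNECT event for payment-service: 2024-10-18 13:21:44
3. Calculate duration: 2024-10-18 13:21:44 - 2024-10-18 13:09:00 = 764 seconds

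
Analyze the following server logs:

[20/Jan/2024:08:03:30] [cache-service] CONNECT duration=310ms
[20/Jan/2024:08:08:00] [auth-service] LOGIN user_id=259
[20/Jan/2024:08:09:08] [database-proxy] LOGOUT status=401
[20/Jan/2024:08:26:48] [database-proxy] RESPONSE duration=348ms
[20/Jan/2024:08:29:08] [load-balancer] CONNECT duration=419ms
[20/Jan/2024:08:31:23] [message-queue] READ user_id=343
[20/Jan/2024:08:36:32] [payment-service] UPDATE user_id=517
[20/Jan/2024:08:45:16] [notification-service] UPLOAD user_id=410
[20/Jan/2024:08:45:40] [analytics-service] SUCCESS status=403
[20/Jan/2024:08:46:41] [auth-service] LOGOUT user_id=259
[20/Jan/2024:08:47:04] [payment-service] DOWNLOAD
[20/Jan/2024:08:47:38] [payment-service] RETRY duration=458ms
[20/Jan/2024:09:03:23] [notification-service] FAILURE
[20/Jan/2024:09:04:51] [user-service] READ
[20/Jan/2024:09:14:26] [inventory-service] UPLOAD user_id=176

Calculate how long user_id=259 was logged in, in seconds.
2321

To calculate session duration:

1. Find LOGIN event for user_id=259: 20/Jan/2024:08:08:00
2. Find LOGOUT event for user_id=259: 20/Jan/2024:08:46:41
3. Session duration: 20/Jan/2024:08:46:41 - 20/Jan/2024:08:08:00 = 2321 seconds (38 minutes)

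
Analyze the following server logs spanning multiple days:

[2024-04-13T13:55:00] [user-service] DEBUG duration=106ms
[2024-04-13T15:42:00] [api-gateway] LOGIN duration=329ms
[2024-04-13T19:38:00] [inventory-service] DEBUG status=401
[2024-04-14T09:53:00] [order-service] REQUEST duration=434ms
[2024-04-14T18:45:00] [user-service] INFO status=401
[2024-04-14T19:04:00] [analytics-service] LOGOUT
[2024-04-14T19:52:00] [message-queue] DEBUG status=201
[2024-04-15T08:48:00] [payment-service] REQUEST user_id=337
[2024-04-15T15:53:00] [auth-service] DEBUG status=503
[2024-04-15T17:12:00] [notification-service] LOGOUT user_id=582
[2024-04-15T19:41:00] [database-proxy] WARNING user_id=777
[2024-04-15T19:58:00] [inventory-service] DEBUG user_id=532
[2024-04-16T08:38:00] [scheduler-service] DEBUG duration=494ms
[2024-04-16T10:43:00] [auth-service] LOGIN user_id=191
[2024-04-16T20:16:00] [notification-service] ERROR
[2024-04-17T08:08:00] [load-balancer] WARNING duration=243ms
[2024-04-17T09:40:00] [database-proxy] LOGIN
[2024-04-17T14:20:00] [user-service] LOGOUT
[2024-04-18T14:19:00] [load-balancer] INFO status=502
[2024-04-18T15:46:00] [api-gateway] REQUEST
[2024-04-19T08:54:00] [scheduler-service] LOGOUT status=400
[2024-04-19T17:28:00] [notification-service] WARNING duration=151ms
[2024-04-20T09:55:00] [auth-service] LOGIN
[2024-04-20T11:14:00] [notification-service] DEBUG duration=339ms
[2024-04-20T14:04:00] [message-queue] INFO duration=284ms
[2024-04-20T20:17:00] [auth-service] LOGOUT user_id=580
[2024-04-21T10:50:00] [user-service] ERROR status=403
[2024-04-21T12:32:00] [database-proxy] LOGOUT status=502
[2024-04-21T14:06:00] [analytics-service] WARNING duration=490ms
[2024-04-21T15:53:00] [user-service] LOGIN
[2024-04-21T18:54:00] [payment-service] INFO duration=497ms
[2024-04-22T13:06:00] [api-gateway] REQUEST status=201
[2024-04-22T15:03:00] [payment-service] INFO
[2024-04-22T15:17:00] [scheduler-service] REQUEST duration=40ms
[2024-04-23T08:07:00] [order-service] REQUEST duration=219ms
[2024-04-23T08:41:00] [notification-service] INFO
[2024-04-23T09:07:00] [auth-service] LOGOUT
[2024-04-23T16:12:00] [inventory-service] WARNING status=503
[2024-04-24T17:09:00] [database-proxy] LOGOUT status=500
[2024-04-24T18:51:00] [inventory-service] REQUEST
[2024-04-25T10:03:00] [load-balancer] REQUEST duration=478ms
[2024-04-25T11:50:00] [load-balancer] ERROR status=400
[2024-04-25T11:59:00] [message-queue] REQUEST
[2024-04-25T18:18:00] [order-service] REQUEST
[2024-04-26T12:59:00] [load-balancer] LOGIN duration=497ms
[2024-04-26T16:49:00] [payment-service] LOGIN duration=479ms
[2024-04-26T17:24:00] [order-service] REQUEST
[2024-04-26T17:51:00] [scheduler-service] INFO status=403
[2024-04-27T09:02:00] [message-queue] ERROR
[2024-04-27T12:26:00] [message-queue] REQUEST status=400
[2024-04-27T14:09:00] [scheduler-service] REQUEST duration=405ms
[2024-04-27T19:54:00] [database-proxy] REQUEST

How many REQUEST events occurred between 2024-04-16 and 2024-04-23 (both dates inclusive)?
4

To filter by date range:

1. Date range: 2024-04-16 through 2024-04-23, both dates inclusive
2. Filter for REQUEST events whose date falls in this range
3. Count matching events: 4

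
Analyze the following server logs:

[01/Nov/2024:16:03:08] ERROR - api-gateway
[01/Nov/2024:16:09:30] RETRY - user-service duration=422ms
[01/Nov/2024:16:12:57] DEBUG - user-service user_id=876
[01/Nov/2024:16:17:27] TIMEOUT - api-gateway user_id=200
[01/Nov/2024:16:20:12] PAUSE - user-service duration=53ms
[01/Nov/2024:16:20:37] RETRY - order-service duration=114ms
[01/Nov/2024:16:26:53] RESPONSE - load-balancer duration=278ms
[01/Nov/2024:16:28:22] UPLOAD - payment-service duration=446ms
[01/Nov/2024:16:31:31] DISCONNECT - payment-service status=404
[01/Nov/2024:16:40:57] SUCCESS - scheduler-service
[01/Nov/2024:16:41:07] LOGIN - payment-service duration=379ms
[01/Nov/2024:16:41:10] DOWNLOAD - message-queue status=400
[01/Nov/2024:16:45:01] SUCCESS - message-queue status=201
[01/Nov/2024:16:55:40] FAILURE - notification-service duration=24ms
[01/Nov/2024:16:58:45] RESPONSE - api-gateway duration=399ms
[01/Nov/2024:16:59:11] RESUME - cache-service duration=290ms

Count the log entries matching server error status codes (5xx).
0

To find matching entries:

1. Pattern to match: server error status codes (5xx)
2. Scan each log entry for the pattern
3. Count matches: 0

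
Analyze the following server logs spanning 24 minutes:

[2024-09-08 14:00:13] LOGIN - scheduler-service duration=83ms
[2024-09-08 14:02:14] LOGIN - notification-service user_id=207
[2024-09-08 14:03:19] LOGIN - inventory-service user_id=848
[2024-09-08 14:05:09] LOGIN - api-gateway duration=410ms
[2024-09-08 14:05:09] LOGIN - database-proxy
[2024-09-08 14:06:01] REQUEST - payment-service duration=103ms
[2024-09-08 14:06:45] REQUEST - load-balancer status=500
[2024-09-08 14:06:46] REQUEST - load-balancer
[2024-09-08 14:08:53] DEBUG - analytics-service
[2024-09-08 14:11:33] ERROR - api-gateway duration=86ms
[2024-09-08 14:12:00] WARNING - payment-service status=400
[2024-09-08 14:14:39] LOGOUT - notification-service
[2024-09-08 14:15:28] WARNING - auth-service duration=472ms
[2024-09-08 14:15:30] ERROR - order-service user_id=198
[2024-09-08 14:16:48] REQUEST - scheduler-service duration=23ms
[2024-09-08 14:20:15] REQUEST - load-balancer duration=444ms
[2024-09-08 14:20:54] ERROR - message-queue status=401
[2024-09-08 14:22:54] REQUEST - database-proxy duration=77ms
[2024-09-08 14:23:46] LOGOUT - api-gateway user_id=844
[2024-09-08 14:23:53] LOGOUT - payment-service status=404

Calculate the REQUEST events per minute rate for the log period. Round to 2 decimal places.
0.25

To calculate the rate:

1. Count total REQUEST events: 6
2. Total time period: 24 minutes
3. Rate = 6 / 24 = 0.25 events per minute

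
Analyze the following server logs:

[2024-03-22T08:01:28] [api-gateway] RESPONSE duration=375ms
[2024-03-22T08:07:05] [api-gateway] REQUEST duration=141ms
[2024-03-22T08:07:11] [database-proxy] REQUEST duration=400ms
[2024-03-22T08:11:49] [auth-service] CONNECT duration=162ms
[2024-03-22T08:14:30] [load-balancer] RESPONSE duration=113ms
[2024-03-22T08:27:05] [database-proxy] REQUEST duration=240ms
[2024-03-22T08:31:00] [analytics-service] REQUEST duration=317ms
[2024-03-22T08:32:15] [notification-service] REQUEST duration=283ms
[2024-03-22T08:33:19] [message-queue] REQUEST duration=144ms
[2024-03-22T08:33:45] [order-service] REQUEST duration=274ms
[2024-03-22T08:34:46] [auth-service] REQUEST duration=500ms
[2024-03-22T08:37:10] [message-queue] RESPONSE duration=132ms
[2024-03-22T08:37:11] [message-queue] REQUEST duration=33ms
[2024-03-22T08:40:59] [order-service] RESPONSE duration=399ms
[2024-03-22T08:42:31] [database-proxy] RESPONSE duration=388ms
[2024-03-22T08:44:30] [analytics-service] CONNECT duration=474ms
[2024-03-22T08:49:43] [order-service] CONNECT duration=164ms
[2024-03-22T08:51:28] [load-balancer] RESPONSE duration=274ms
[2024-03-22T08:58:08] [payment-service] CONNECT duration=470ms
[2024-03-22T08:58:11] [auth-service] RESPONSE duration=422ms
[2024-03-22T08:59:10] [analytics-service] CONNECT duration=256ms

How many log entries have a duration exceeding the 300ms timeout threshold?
9

To count timeouts:

1. Threshold: 300ms
2. Extract duration from each log entry
3. Count entries where duration > 300
4. Timeout count: 9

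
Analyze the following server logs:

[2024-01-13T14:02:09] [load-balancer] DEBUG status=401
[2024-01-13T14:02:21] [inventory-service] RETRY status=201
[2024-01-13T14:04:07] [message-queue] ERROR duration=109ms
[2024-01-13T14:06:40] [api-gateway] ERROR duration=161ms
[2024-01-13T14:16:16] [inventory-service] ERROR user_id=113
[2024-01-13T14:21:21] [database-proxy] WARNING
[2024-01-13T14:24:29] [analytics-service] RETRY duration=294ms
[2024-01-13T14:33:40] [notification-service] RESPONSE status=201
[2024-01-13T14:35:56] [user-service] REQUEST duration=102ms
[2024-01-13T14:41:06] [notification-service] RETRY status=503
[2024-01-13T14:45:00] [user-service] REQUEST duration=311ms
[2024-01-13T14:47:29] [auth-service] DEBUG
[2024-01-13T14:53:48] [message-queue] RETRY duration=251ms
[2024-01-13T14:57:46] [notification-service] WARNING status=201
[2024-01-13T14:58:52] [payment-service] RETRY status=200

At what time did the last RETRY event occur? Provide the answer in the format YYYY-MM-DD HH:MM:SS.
2024-01-13 14:58:52

To find the last event:

1. Filter for all RETRY events
2. Sort by timestamp
3. Select the last one
4. Timestamp: 2024-01-13 14:58:52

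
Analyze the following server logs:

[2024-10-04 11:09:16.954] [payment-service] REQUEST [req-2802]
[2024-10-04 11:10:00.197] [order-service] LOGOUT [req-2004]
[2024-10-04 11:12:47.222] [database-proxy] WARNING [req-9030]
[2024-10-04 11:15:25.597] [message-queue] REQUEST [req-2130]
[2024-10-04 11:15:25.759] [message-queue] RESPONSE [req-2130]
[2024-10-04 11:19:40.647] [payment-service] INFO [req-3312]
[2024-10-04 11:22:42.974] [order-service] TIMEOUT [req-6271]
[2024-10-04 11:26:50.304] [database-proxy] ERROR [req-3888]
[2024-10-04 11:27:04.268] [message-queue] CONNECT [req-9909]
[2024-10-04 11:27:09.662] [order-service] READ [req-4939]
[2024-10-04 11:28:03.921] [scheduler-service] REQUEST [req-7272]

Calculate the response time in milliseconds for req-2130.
162

To calculate latency:

1. Find REQUEST with id req-2130: 2024-10-04 11:15:25.597
2. Find RESPONSE with id req-2130: 2024-10-04 11:15:25.759
3. Latency: 2024-10-04 11:15:25.759 - 2024-10-04 11:15:25.597 = 162ms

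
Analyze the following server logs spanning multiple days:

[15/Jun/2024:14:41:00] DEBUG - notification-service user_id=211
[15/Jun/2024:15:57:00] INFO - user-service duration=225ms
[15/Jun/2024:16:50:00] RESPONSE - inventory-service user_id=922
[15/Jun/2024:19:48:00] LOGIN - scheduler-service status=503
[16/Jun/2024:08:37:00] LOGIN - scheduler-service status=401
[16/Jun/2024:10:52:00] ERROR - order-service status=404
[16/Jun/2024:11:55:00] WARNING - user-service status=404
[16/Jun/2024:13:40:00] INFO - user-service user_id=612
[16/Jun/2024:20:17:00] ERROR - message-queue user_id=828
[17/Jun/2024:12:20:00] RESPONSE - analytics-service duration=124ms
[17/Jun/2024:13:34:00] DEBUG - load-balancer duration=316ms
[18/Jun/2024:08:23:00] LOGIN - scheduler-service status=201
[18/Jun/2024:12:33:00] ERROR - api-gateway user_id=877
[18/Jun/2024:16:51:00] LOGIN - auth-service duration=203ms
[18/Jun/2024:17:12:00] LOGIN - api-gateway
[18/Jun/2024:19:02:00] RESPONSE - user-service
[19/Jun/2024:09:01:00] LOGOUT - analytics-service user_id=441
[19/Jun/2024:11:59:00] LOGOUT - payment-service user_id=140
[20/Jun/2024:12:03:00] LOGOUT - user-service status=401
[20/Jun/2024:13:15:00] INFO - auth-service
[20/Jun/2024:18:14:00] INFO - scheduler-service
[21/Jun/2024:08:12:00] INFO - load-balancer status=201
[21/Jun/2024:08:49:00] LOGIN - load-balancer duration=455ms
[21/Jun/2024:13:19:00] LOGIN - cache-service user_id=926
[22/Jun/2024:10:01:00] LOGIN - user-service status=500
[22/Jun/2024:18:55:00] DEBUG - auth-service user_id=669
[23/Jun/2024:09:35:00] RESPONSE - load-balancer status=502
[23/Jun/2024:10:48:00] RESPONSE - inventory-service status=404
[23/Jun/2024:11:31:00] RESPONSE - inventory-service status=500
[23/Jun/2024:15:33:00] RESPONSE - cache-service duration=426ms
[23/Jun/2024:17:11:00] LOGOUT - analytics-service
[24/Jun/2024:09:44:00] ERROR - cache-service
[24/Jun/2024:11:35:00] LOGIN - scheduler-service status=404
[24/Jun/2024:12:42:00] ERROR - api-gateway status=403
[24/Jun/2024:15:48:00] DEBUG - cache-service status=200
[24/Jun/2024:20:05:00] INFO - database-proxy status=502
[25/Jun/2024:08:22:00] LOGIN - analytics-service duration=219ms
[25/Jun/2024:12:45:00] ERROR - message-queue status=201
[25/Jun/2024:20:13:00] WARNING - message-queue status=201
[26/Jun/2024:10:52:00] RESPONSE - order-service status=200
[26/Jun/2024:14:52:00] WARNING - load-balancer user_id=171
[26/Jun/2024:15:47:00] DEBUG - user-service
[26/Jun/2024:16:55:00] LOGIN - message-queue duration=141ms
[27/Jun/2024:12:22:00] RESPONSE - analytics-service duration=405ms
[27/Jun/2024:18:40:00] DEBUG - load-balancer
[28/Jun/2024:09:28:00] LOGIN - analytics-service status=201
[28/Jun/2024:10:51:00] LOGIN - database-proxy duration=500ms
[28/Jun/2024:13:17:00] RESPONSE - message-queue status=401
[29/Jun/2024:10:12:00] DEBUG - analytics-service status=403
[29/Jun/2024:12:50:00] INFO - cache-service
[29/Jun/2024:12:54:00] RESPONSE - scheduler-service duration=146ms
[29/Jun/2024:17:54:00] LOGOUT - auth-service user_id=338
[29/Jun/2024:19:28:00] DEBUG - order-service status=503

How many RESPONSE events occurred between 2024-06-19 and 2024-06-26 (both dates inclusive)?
5

To filter by date range:

1. Date range: 2024-06-19 through 2024-06-26, both dates inclusive
2. Filter for RESPONSE events whose date falls in this range
3. Count matching events: 5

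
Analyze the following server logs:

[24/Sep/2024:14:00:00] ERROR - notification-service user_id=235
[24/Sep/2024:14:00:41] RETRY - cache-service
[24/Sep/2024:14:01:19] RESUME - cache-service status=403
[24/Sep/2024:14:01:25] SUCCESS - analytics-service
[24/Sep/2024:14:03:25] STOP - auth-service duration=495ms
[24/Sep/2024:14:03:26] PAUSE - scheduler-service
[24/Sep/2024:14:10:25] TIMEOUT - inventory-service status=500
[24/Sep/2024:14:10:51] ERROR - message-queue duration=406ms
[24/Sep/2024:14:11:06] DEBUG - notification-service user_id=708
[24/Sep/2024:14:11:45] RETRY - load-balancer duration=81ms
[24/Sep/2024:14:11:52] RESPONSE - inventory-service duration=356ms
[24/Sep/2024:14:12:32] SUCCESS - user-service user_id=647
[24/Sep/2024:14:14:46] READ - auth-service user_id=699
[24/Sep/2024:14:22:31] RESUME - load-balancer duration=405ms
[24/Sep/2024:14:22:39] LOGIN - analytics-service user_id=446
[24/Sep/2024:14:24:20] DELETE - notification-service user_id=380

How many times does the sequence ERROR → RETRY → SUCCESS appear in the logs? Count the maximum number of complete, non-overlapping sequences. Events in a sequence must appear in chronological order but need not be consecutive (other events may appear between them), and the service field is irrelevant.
2

To count sequences:

1. Look for pattern: ERROR → RETRY → SUCCESS
2. Greedily scan the log in chronological order, matching each sequence element in turn (ignoring service)
3. Each time the full pattern completes, increment the count and restart matching from the next event
4. Complete non-overlapping sequences found: 2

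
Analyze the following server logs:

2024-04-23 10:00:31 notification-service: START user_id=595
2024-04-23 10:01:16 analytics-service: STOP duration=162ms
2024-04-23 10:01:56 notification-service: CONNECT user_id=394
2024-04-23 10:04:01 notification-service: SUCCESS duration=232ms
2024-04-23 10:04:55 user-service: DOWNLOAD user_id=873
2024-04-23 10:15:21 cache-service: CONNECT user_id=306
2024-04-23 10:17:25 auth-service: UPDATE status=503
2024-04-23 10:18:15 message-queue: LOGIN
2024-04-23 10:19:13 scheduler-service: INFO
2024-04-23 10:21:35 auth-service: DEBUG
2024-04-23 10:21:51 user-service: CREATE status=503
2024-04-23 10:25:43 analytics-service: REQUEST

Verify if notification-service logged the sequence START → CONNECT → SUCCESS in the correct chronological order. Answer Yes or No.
Yes

To verify sequence order:

1. Find all events in sequence START → CONNECT → SUCCESS for notification-service
2. Extract their timestamps
3. Check if timestamps are in ascending order
4. Result: Yes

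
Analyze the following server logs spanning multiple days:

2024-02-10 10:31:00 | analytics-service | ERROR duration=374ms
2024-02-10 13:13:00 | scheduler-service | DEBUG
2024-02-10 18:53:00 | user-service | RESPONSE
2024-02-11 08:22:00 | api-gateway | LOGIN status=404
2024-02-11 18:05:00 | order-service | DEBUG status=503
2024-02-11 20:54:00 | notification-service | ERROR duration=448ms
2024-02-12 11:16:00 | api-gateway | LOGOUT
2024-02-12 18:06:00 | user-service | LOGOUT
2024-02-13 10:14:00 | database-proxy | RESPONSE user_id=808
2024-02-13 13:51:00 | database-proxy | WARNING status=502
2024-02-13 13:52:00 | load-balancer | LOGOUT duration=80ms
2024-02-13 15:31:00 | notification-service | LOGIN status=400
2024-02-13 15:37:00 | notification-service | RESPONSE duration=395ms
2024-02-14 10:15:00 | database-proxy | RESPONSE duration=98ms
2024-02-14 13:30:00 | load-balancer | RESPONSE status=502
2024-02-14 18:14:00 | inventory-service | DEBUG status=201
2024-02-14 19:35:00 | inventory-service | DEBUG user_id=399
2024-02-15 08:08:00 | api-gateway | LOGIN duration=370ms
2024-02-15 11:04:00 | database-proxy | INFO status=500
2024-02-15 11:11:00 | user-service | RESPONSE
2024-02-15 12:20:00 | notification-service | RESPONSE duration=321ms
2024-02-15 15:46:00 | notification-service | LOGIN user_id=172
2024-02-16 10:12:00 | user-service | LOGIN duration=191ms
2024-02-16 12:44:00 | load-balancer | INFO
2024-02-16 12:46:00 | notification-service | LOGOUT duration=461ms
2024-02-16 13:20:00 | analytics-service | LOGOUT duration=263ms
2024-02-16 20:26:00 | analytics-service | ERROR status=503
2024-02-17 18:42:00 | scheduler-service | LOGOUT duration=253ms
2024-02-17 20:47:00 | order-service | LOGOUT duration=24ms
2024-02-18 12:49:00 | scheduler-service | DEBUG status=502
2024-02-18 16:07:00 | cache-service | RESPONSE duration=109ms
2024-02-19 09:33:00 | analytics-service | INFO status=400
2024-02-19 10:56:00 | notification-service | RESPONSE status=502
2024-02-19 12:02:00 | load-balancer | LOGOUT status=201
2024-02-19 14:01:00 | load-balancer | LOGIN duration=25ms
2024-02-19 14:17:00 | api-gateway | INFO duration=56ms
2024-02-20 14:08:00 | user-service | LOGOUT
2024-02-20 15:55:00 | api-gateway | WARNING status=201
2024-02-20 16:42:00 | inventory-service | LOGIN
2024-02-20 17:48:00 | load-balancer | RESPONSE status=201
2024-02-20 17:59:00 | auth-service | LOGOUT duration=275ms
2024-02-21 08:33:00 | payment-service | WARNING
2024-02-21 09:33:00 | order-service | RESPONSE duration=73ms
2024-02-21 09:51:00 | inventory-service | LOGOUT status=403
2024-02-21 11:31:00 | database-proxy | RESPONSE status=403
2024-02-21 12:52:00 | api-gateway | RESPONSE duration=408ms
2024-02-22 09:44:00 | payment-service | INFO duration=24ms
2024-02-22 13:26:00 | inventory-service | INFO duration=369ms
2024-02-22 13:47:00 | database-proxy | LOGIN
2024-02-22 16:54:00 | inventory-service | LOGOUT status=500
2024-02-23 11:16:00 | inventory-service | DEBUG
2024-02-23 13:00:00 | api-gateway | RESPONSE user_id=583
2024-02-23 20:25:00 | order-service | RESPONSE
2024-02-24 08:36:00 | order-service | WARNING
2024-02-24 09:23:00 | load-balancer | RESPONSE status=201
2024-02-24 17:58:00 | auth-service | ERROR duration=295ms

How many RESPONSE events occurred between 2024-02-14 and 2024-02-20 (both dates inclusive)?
7

To filter by date range:

1. Date range: 2024-02-14 through 2024-02-20, both dates inclusive
2. Filter for RESPONSE events whose date falls in this range
3. Count matching events: 7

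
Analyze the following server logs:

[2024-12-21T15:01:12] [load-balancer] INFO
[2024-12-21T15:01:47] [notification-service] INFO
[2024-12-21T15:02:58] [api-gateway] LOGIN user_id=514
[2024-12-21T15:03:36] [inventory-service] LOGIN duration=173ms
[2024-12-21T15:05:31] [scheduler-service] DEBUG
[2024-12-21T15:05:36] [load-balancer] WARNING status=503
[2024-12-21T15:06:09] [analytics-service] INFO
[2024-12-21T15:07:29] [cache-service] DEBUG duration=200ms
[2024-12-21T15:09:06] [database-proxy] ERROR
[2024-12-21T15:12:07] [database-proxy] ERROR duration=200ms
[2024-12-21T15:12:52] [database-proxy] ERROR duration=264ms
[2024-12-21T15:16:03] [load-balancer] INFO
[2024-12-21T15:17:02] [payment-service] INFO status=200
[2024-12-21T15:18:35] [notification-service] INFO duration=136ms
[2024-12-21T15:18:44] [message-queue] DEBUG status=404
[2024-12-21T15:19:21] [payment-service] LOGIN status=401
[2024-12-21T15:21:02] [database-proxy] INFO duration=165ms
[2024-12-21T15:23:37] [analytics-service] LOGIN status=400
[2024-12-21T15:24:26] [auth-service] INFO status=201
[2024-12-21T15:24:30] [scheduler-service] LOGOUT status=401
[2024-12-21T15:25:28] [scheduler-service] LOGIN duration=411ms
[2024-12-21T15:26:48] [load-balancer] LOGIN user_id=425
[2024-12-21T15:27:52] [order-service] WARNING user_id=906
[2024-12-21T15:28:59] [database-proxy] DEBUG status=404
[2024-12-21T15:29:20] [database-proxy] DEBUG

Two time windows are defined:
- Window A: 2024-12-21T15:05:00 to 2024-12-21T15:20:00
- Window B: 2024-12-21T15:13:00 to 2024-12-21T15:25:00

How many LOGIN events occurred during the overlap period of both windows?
1

To find overlap events:

1. Window A: 2024-12-21T15:05:00 to 2024-12-21T15:20:00
2. Window B: 2024-12-21T15:13:00 to 2024-12-21T15:25:00
3. Overlap period: 2024-12-21T15:13:00 to 2024-12-21T15:20:00
4. Count LOGIN events in overlap: 1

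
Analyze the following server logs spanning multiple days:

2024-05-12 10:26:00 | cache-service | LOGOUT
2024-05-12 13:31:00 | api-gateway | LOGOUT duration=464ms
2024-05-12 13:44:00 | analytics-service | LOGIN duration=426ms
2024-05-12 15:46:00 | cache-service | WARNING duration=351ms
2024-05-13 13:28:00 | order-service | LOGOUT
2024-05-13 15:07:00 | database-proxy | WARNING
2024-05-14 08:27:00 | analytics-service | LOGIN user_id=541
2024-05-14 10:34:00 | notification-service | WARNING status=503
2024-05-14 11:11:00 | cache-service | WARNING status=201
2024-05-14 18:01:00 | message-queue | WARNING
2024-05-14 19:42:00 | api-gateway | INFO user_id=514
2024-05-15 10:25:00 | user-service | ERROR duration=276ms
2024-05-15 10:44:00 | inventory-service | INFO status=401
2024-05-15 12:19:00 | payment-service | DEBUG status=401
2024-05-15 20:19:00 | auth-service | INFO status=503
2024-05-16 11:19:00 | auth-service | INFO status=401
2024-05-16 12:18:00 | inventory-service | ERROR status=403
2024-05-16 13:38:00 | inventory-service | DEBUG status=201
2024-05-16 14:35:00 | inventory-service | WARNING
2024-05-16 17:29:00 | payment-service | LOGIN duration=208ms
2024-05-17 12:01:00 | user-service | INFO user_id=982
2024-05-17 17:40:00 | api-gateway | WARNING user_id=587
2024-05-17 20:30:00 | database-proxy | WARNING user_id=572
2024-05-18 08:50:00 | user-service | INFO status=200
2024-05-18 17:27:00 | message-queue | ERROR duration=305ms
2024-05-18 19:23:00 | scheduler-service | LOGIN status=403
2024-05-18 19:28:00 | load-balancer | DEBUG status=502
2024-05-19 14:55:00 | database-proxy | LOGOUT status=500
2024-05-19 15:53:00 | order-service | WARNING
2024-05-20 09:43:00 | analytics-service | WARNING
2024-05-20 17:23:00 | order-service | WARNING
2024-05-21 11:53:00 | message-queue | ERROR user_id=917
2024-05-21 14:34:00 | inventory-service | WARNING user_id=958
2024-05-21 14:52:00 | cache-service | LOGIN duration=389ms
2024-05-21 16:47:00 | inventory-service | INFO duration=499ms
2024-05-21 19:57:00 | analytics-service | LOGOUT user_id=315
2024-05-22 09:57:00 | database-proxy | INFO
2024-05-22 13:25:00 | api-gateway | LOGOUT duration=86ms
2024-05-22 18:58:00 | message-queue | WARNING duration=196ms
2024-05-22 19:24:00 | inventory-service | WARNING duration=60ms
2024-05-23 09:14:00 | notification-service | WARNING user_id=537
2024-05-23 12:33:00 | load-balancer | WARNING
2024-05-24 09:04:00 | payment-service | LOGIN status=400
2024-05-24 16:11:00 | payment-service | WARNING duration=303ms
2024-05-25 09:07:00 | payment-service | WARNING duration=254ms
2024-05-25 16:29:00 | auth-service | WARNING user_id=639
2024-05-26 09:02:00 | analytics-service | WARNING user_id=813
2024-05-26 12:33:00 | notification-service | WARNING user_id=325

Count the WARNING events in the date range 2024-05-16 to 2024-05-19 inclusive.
4

To filter by date range:

1. Date range: 2024-05-16 through 2024-05-19, both dates inclusive
2. Filter for WARNING events whose date falls in this range
3. Count matching events: 4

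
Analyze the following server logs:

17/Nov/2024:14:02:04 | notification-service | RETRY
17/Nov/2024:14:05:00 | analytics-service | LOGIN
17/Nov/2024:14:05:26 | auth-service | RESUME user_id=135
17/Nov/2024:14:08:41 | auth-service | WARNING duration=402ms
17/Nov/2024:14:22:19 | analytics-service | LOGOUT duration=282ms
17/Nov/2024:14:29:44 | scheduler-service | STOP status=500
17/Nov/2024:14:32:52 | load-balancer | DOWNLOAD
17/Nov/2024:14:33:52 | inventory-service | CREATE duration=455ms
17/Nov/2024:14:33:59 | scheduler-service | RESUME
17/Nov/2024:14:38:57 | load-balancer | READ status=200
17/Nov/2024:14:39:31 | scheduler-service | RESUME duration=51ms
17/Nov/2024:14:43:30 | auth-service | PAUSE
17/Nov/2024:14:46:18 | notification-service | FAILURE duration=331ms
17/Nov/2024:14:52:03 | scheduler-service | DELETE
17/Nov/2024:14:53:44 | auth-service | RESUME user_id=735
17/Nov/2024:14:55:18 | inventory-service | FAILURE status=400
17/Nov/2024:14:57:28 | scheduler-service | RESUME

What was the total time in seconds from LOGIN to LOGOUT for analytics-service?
1039

To calculate state duration:

1. Find LOGIN event for analytics-service: 17/Nov/2024:14:05:00
2. Find LOGOUT event for analytics-service: 17/Nov/2024:14:22:19
3. Calculate duration: 17/Nov/2024:14:22:19 - 17/Nov/2024:14:05:00 = 1039 seconds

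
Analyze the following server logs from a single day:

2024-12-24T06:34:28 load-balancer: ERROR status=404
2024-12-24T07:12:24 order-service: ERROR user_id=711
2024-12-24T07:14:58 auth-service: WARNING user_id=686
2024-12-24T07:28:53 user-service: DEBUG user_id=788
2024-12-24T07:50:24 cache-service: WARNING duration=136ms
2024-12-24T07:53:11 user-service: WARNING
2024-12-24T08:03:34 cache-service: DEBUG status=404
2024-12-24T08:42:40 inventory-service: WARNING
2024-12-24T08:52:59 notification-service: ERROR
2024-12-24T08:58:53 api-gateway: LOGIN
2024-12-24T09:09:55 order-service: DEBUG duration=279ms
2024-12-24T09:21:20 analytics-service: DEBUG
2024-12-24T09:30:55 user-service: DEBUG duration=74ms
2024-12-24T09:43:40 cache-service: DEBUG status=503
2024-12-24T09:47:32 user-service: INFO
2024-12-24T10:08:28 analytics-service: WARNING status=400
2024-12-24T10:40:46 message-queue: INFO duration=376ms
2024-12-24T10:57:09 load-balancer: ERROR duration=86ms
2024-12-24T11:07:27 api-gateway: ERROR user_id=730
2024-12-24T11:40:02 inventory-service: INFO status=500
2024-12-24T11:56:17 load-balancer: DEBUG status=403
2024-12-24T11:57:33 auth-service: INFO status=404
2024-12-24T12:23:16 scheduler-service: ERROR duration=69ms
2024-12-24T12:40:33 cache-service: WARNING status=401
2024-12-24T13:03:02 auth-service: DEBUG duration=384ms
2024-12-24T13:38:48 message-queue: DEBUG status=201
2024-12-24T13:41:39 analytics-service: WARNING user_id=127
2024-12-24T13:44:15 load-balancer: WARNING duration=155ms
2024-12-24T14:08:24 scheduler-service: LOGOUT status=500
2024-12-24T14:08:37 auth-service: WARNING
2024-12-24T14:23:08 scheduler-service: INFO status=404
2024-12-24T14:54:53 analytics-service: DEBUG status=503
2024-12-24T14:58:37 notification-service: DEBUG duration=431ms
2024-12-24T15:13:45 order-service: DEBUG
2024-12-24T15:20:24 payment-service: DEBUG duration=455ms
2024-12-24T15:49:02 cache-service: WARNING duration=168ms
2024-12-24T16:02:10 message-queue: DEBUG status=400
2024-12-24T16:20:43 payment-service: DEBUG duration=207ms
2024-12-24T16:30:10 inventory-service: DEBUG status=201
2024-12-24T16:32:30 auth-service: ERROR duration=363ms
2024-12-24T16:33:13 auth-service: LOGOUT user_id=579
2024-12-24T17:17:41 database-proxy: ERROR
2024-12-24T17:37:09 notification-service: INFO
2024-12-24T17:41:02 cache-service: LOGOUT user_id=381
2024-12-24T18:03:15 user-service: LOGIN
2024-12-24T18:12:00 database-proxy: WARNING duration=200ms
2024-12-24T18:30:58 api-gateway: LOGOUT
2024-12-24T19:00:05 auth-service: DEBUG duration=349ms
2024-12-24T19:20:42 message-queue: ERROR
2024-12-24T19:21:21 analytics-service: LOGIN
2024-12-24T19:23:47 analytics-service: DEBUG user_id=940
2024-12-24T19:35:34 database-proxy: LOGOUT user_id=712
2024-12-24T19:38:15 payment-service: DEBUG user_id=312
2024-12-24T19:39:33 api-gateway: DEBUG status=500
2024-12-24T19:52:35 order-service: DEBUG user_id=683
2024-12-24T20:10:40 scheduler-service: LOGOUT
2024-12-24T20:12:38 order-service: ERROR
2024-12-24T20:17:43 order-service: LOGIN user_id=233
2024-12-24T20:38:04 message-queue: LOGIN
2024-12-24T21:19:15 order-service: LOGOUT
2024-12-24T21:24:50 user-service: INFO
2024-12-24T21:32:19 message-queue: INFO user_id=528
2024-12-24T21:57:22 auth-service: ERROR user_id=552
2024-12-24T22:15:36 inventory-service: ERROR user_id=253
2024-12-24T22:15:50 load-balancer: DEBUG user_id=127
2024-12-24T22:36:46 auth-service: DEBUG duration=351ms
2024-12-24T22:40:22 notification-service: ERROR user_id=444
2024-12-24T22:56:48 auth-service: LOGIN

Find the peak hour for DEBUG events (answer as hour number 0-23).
19

To find the peak hour:

1. Group all DEBUG events by hour
2. Count events in each hour
3. Find hour with maximum count
4. Peak hour: 19 (with 5 events)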